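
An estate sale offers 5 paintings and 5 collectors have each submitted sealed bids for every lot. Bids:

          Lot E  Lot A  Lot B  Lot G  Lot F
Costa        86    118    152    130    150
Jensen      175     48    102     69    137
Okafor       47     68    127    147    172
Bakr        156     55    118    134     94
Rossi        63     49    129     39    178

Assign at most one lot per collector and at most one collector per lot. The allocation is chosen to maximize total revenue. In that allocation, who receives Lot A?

This is the linear assignment problem.
Optimal: Costa→Lot A ($118), Jensen→Lot E ($175), Okafor→Lot G ($147), Bakr→Lot B ($118), Rossi→Lot F ($178) — total 118+175+147+118+178 = $736.
Row-greedy (each collector in turn takes its best remaining lot) gives $682, worse by 54.
Next-best assignment: Costa→Lot A, Jensen→Lot E, Okafor→Lot B, Bakr→Lot G, Rossi→Lot F = $732.
No other one-to-one assignment exceeds $736.
Costa's own top lot is Lot B ($152), but forcing Costa→Lot B and reassigning the rest optimally gives only $707 — worse by 29.

Costa receives Lot A.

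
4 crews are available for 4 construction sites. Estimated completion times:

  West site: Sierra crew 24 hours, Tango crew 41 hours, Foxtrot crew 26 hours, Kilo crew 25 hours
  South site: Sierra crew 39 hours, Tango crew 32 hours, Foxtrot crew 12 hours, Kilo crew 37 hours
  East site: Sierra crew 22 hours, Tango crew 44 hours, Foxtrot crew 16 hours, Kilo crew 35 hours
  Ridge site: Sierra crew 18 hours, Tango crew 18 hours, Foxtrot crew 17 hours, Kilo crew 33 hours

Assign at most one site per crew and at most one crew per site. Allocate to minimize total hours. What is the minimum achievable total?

Optimal: Sierra crew→East site (22 hours), Tango crew→Ridge site (18 hours), Foxtrot crew→South site (12 hours), Kilo crew→West site (25 hours) — total 22+18+12+25 = 77 hours.
Column-greedy (each site in turn goes to its cheapest remaining crew) gives 89 hours, worse by 12.
Swapping Sierra crew↔Tango crew (Sierra crew→Ridge site 18 hours, Tango crew→East site 44 hours) adds 22.

Minimum total: 77 hours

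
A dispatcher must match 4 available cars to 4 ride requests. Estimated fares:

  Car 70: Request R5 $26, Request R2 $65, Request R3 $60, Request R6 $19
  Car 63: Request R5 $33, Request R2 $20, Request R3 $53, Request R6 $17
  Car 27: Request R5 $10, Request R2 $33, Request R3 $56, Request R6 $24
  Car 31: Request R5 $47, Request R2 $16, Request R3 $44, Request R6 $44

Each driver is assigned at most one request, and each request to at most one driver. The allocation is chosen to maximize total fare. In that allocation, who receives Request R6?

Car 31 receives Request R6.

Optimal: Car 70→Request R2 ($65), Car 63→Request R5 ($33), Car 27→Request R3 ($56), Car 31→Request R6 ($44) — total 65+33+56+44 = $198.
Swapping Car 27↔Car 63 (Car 27→Request R5 $10, Car 63→Request R3 $53) loses 26.
Car 31's own top request is Request R5 ($47), but forcing Car 31→Request R5 and reassigning the rest optimally gives only $189 — worse by 9.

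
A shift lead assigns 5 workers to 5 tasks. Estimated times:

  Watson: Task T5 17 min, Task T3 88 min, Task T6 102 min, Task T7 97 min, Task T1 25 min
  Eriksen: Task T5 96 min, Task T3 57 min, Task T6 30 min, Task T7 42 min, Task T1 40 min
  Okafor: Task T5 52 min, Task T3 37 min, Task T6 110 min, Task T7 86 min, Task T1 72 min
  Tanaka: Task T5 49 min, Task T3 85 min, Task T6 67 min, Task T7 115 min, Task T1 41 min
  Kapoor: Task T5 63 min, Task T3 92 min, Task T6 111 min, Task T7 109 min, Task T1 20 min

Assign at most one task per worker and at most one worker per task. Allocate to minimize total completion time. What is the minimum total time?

Optimal: Watson→Task T5 (17 min), Eriksen→Task T7 (42 min), Okafor→Task T3 (37 min), Tanaka→Task T6 (67 min), Kapoor→Task T1 (20 min) — total 17+42+37+67+20 = 183 min.
Min-entry greedy (repeatedly take the single cheapest remaining cell) gives 219 min, worse by 36.
Swapping Eriksen↔Okafor (Eriksen→Task T3 57 min, Okafor→Task T7 86 min) adds 64.

Min total: 183 min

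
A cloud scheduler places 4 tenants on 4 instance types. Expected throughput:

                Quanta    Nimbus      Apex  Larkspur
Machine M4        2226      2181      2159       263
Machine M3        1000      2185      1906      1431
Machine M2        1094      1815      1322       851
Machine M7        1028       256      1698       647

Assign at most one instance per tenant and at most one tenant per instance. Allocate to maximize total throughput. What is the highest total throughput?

Optimal: Quanta→Machine M4 (2226 ops/s), Nimbus→Machine M2 (1815 ops/s), Apex→Machine M7 (1698 ops/s), Larkspur→Machine M3 (1431 ops/s) — total 2226+1815+1698+1431 = 7170 ops/s.
Max-entry greedy (repeatedly take the single best remaining cell) gives 6960 ops/s, worse by 210.
Next-best assignment: Quanta→Machine M4, Nimbus→Machine M3, Apex→Machine M7, Larkspur→Machine M2 = 6960 ops/s.
Swapping Apex↔Nimbus (Apex→Machine M2 1322 ops/s, Nimbus→Machine M7 256 ops/s) loses 1935.
Every other assignment is strictly worse.

Max total: 7170 ops/s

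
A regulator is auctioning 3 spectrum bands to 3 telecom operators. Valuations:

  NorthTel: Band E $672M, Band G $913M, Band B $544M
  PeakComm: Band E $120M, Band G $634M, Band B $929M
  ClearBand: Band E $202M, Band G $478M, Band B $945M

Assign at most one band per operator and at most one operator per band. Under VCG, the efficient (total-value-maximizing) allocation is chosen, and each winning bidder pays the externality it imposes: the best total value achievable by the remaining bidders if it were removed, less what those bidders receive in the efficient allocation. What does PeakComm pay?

Efficient allocation: NorthTel→Band E ($672M), PeakComm→Band G ($634M), ClearBand→Band B ($945M); total welfare W = $2251M.
PeakComm receives Band G at value $634M, so the others get W − 634 = $1617M.
Without PeakComm: best allocation of the remaining 2 bidders over all 3 bands is NorthTel→Band G ($913M), ClearBand→Band B ($945M), total $1858M.
VCG payment = (others' best without PeakComm) − (others' welfare with PeakComm) = 1858 − 1617 = $241M.

PeakComm pays $241M.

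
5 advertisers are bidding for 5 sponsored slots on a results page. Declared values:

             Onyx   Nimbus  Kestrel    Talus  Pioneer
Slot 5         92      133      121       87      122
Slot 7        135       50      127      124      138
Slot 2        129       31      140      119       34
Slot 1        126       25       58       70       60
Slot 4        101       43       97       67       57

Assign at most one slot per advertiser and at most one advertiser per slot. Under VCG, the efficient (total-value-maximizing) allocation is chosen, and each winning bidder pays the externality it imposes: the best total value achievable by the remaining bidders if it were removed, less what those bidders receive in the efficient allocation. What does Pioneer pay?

Pioneer pays $48.

Efficient allocation: Onyx→Slot 1 ($126), Nimbus→Slot 5 ($133), Kestrel→Slot 4 ($97), Talus→Slot 2 ($119), Pioneer→Slot 7 ($138); total welfare W = $613.
Pioneer receives Slot 7 at value $138, so the others get W − 138 = $475.
Without Pioneer: best allocation of the remaining 4 bidders over all 5 slots is Onyx→Slot 1 ($126), Nimbus→Slot 5 ($133), Kestrel→Slot 2 ($140), Talus→Slot 7 ($124), total $523.
VCG payment = (others' best without Pioneer) − (others' welfare with Pioneer) = 523 − 475 = $48.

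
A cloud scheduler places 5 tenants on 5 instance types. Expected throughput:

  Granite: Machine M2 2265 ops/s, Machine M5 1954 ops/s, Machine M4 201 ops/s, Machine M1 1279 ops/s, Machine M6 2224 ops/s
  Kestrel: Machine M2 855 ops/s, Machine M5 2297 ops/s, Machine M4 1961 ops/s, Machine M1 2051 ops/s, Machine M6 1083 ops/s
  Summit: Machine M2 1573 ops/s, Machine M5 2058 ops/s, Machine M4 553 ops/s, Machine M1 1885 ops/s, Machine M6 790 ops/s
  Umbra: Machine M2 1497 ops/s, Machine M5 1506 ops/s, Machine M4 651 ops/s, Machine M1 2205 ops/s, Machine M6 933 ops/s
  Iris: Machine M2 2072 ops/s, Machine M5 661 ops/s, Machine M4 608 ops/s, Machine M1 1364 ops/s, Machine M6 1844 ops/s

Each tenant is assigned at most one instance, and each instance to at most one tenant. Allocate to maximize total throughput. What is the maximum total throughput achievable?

Optimal: Granite→Machine M6 (2224 ops/s), Kestrel→Machine M4 (1961 ops/s), Summit→Machine M5 (2058 ops/s), Umbra→Machine M1 (2205 ops/s), Iris→Machine M2 (2072 ops/s) — total 2224+1961+2058+2205+2072 = 10520 ops/s.
Row-greedy (each tenant in turn takes its best remaining instance) gives 7988 ops/s, worse by 2532.
Swapping Granite↔Kestrel (Granite→Machine M4 201 ops/s, Kestrel→Machine M6 1083 ops/s) loses 2901.

Max total: 10520 ops/s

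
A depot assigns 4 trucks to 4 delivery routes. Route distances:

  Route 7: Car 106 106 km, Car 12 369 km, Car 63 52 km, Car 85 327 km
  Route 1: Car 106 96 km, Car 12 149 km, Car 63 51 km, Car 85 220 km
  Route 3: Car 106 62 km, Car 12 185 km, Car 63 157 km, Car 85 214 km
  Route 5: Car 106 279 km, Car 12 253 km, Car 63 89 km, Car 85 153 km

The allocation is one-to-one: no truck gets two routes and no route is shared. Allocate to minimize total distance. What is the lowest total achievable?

Optimal: Car 106→Route 3 (62 km), Car 12→Route 1 (149 km), Car 63→Route 7 (52 km), Car 85→Route 5 (153 km) — total 62+149+52+153 = 416 km.
Min-entry greedy (repeatedly take the single cheapest remaining cell) gives 635 km, worse by 219.
Checked against all permutations: 416 km is optimal.

Min total: 416 km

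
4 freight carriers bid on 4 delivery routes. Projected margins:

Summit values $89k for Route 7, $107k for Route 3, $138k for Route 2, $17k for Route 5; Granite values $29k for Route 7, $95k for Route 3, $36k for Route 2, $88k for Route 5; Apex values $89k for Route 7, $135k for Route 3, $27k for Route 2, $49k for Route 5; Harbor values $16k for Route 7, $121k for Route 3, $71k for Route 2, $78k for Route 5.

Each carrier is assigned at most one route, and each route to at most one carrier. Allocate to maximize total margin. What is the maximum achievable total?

Optimal: Summit→Route 2 ($138k), Granite→Route 5 ($88k), Apex→Route 7 ($89k), Harbor→Route 3 ($121k) — total 138+88+89+121 = $436k.
Next-best assignment: Summit→Route 2, Granite→Route 3, Apex→Route 7, Harbor→Route 5 = $400k.
Swapping Harbor↔Summit (Harbor→Route 2 $71k, Summit→Route 3 $107k) loses 81.

Maximum total: $436k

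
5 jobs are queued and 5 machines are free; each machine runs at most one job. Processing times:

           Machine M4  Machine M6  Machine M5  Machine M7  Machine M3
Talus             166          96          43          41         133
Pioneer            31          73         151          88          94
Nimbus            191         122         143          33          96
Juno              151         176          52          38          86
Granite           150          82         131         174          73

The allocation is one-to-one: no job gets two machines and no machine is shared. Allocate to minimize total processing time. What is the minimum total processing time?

This is the linear assignment problem.
Optimal: Talus→Machine M5 (43 min), Pioneer→Machine M4 (31 min), Nimbus→Machine M7 (33 min), Juno→Machine M3 (86 min), Granite→Machine M6 (82 min) — total 43+31+33+86+82 = 275 min.
Min-entry greedy (repeatedly take the single cheapest remaining cell) gives 356 min, worse by 81.
Next-best assignment: Talus→Machine M6, Pioneer→Machine M4, Nimbus→Machine M7, Juno→Machine M5, Granite→Machine M3 = 285 min.

Min total: 275 min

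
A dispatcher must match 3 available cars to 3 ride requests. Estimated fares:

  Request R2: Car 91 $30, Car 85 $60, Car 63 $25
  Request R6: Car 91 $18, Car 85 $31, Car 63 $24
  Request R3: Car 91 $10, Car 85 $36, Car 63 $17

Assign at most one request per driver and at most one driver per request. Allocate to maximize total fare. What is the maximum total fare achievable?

Max total: $95

This is the linear assignment problem.
Optimal: Car 91→Request R6 ($18), Car 85→Request R2 ($60), Car 63→Request R3 ($17) — total 18+60+17 = $95.
Column-greedy (each request in turn goes to its best remaining driver) gives $94, worse by 1.
Next-best assignment: Car 91→Request R3, Car 85→Request R2, Car 63→Request R6 = $94.
Checked against all permutations: $95 is optimal.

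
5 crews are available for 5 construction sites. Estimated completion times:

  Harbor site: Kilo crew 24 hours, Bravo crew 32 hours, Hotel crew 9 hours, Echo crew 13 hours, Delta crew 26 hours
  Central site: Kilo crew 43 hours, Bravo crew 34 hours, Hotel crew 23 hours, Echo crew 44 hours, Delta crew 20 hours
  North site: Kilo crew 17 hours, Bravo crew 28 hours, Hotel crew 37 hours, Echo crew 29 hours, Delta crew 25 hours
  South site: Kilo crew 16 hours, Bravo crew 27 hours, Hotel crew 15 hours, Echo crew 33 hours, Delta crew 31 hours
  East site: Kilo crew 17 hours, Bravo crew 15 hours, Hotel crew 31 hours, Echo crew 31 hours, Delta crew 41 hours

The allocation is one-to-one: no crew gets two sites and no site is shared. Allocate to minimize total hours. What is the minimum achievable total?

Min total: 80 hours

Optimal: Kilo crew→North site (17 hours), Bravo crew→East site (15 hours), Hotel crew→South site (15 hours), Echo crew→Harbor site (13 hours), Delta crew→Central site (20 hours) — total 17+15+15+13+20 = 80 hours.
Min-entry greedy (repeatedly take the single cheapest remaining cell) gives 89 hours, worse by 9.
Next-best assignment: Kilo crew→South site, Bravo crew→East site, Hotel crew→Harbor site, Echo crew→North site, Delta crew→Central site = 89 hours.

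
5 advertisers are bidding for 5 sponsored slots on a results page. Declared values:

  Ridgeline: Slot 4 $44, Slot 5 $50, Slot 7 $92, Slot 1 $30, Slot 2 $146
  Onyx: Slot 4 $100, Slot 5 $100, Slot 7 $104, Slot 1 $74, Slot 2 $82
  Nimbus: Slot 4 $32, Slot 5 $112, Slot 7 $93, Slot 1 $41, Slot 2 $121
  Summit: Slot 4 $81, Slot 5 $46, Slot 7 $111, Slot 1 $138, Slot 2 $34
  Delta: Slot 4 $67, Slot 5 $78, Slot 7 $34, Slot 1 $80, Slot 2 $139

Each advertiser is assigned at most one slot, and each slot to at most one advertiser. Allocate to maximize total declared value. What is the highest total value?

Optimal: Ridgeline→Slot 7 ($92), Onyx→Slot 4 ($100), Nimbus→Slot 5 ($112), Summit→Slot 1 ($138), Delta→Slot 2 ($139) — total 92+100+112+138+139 = $581.
Max-entry greedy (repeatedly take the single best remaining cell) gives $567, worse by 14.
Swapping Delta↔Ridgeline (Delta→Slot 7 $34, Ridgeline→Slot 2 $146) loses 51.

Max total: $581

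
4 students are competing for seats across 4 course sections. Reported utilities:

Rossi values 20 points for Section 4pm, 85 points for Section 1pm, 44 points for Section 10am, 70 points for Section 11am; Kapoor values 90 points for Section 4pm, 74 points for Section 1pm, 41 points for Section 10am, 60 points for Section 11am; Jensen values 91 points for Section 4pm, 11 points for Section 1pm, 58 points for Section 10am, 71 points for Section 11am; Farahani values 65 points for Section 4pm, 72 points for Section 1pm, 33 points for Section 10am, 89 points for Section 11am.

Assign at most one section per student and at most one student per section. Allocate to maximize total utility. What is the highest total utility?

Max total: 322 points

Optimal: Rossi→Section 1pm (85 points), Kapoor→Section 4pm (90 points), Jensen→Section 10am (58 points), Farahani→Section 11am (89 points) — total 85+90+58+89 = 322 points.
Column-greedy (each section in turn goes to its best remaining student) gives 306 points, worse by 16.
Every other assignment is strictly worse.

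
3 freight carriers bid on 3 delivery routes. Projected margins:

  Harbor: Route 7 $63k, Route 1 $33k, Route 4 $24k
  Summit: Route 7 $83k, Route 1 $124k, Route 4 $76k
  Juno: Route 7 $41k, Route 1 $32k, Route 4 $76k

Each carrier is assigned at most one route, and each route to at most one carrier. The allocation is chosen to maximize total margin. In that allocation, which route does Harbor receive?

Harbor receives Route 7.

Optimal: Harbor→Route 7 ($63k), Summit→Route 1 ($124k), Juno→Route 4 ($76k) — total 63+124+76 = $263k.
Column-greedy (each route in turn goes to its best remaining carrier) gives $192k, worse by 71.
Swapping Harbor↔Juno (Harbor→Route 4 $24k, Juno→Route 7 $41k) loses 74.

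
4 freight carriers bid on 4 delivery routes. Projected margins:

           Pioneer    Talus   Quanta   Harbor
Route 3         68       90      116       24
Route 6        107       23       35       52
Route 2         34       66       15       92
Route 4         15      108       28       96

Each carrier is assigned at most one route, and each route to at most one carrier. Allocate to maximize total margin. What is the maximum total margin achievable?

Treat this as an assignment problem: match each carrier to one route.
Optimal: Pioneer→Route 6 ($107k), Talus→Route 4 ($108k), Quanta→Route 3 ($116k), Harbor→Route 2 ($92k) — total 107+108+116+92 = $423k.
Swapping Talus↔Quanta (Talus→Route 3 $90k, Quanta→Route 4 $28k) loses 106.

Maximum total: $423k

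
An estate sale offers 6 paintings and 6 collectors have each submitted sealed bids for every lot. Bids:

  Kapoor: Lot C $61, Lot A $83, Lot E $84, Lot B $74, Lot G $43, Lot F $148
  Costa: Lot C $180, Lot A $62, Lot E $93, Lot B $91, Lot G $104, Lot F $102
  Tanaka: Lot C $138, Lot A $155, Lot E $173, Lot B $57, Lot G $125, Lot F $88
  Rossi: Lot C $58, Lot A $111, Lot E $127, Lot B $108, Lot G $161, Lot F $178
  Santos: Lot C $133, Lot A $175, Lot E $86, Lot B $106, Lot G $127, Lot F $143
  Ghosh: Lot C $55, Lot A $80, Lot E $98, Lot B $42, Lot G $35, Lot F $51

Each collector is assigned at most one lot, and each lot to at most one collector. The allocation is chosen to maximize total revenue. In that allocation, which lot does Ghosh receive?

Ghosh receives Lot B.

Optimal: Kapoor→Lot F ($148), Costa→Lot C ($180), Tanaka→Lot E ($173), Rossi→Lot G ($161), Santos→Lot A ($175), Ghosh→Lot B ($42) — total 148+180+173+161+175+42 = $879.
Max-entry greedy (repeatedly take the single best remaining cell) gives $815, worse by 64.
No other one-to-one assignment exceeds $879.
Ghosh's own top lot is Lot E ($98), but forcing Ghosh→Lot E and reassigning the rest optimally gives only $848 — worse by 31.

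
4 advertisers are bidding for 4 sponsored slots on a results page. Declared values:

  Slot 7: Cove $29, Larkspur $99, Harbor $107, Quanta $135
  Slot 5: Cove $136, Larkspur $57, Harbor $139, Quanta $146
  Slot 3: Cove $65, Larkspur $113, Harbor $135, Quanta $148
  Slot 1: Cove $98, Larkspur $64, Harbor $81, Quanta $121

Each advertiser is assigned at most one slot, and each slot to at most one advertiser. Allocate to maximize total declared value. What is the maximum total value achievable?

Max total: $491

This is a one-to-one assignment (maximum-weight bipartite matching).
Optimal: Cove→Slot 5 ($136), Larkspur→Slot 7 ($99), Harbor→Slot 3 ($135), Quanta→Slot 1 ($121) — total 136+99+135+121 = $491.
Max-entry greedy (repeatedly take the single best remaining cell) gives $484, worse by 7.
Checked against all permutations: $491 is optimal.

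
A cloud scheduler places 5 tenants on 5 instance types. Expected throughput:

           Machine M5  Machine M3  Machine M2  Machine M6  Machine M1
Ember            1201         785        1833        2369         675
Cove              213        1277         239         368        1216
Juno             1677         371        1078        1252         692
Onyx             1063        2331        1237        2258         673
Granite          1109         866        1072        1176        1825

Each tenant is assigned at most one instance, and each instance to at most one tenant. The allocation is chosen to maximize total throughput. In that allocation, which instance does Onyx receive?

Onyx receives Machine M6.

This is the linear assignment problem.
Optimal: Ember→Machine M2 (1833 ops/s), Cove→Machine M3 (1277 ops/s), Juno→Machine M5 (1677 ops/s), Onyx→Machine M6 (2258 ops/s), Granite→Machine M1 (1825 ops/s) — total 1833+1277+1677+2258+1825 = 8870 ops/s.
Row-greedy (each tenant in turn takes its best remaining instance) gives 8385 ops/s, worse by 485.
Onyx's own top instance is Machine M3 (2331 ops/s), but forcing Onyx→Machine M3 and reassigning the rest optimally gives only 8665 ops/s — worse by 205.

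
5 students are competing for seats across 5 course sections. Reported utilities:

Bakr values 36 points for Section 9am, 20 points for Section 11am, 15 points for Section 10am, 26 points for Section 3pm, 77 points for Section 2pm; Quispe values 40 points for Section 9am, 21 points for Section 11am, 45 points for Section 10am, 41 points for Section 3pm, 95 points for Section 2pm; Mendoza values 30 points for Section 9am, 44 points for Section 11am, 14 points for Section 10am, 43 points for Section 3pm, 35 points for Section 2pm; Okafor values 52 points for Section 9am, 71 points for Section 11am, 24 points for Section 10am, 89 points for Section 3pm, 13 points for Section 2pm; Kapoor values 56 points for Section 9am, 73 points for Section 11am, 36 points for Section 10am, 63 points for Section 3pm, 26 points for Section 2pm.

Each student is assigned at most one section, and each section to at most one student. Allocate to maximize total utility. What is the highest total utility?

Maximum total: 314 points

Optimal: Bakr→Section 2pm (77 points), Quispe→Section 10am (45 points), Mendoza→Section 9am (30 points), Okafor→Section 3pm (89 points), Kapoor→Section 11am (73 points) — total 77+45+30+89+73 = 314 points.
Row-greedy (each student in turn takes its best remaining section) gives 311 points, worse by 3.
Checked against all permutations: 314 points is optimal.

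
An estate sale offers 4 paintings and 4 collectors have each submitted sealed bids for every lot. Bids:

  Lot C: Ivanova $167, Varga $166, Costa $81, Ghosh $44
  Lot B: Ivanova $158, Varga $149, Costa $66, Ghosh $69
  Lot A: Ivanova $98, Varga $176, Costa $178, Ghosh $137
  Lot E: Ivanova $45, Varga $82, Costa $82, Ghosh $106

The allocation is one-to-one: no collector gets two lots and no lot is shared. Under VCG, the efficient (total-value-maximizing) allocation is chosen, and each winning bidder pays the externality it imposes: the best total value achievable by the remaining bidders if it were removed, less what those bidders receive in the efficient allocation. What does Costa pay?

Costa pays $31.

Efficient allocation: Ivanova→Lot B ($158), Varga→Lot C ($166), Costa→Lot A ($178), Ghosh→Lot E ($106); total welfare W = $608.
Costa receives Lot A at value $178, so the others get W − 178 = $430.
Without Costa: best allocation of the remaining 3 bidders over all 4 lots is Ivanova→Lot B ($158), Varga→Lot C ($166), Ghosh→Lot A ($137), total $461.
VCG payment = (others' best without Costa) − (others' welfare with Costa) = 461 − 430 = $31.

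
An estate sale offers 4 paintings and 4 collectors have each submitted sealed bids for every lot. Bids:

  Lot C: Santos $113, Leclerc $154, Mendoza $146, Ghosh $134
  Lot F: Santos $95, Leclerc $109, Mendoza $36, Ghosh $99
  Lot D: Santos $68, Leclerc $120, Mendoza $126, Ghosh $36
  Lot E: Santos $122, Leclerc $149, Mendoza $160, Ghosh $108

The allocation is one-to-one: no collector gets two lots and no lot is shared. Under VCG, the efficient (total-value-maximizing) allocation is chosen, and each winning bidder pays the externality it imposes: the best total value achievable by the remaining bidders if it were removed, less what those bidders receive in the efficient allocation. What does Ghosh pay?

Ghosh pays $34.

Efficient allocation: Santos→Lot F ($95), Leclerc→Lot D ($120), Mendoza→Lot E ($160), Ghosh→Lot C ($134); total welfare W = $509.
Ghosh receives Lot C at value $134, so the others get W − 134 = $375.
Without Ghosh: best allocation of the remaining 3 bidders over all 4 lots is Santos→Lot F ($95), Leclerc→Lot C ($154), Mendoza→Lot E ($160), total $409.
VCG payment = (others' best without Ghosh) − (others' welfare with Ghosh) = 409 − 375 = $34.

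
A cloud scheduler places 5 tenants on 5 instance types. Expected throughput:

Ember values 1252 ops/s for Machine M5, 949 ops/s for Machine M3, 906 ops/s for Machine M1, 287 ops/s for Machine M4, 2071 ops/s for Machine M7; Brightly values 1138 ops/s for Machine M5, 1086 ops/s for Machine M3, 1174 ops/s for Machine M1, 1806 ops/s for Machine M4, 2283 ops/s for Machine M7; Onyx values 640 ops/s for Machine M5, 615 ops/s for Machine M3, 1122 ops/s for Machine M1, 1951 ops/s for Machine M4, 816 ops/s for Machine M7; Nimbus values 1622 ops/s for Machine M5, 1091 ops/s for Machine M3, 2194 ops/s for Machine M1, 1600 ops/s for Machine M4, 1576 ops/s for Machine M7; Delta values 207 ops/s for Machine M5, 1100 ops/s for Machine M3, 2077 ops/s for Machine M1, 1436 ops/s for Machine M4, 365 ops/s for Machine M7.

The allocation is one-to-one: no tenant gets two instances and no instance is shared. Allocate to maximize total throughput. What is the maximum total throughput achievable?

Max total: 8882 ops/s

Optimal: Ember→Machine M3 (949 ops/s), Brightly→Machine M7 (2283 ops/s), Onyx→Machine M4 (1951 ops/s), Nimbus→Machine M5 (1622 ops/s), Delta→Machine M1 (2077 ops/s) — total 949+2283+1951+1622+2077 = 8882 ops/s.
Column-greedy (each instance in turn goes to its best remaining tenant) gives 7918 ops/s, worse by 964.
Next-best assignment: Ember→Machine M7, Brightly→Machine M3, Onyx→Machine M4, Nimbus→Machine M5, Delta→Machine M1 = 8807 ops/s.
Swapping Onyx↔Ember (Onyx→Machine M3 615 ops/s, Ember→Machine M4 287 ops/s) loses 1998.
No other one-to-one assignment exceeds 8882 ops/s.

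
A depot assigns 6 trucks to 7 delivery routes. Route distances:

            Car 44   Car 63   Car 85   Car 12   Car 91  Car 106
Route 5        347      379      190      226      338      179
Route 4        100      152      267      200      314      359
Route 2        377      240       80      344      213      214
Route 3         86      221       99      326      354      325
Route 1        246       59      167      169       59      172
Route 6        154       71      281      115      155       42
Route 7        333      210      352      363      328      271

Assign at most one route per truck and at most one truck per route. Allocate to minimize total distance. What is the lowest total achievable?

Optimal: Car 44→Route 3 (86 km), Car 63→Route 4 (152 km), Car 85→Route 2 (80 km), Car 12→Route 5 (226 km), Car 91→Route 1 (59 km), Car 106→Route 6 (42 km) — total 86+152+80+226+59+42 = 645 km.
Next-best assignment: Car 44→Route 3, Car 63→Route 4, Car 85→Route 2, Car 12→Route 6, Car 91→Route 1, Car 106→Route 5 = 671 km.
Swapping Car 106↔Car 12 (Car 106→Route 5 179 km, Car 12→Route 6 115 km) adds 26.
Checked against all permutations: 645 km is optimal.

Minimum total: 645 km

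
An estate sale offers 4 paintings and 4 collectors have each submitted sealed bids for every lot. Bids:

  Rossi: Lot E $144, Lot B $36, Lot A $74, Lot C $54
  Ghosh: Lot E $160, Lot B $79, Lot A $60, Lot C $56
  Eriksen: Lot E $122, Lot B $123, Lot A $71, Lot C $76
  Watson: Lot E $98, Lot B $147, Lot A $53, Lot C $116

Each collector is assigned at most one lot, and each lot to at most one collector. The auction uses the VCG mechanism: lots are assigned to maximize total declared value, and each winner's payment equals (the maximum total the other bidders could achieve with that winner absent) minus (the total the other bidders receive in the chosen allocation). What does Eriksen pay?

Efficient allocation: Rossi→Lot A ($74), Ghosh→Lot E ($160), Eriksen→Lot B ($123), Watson→Lot C ($116); total welfare W = $473.
Eriksen receives Lot B at value $123, so the others get W − 123 = $350.
Without Eriksen: best allocation of the remaining 3 bidders over all 4 lots is Rossi→Lot A ($74), Ghosh→Lot E ($160), Watson→Lot B ($147), total $381.
VCG payment = (others' best without Eriksen) − (others' welfare with Eriksen) = 381 − 350 = $31.

Eriksen pays $31.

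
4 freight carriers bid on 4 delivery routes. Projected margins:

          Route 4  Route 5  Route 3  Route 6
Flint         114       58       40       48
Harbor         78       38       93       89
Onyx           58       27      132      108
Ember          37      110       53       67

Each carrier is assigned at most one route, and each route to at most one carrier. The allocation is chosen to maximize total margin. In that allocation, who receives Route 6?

Harbor receives Route 6.

Optimal: Flint→Route 4 ($114k), Harbor→Route 6 ($89k), Onyx→Route 3 ($132k), Ember→Route 5 ($110k) — total 114+89+132+110 = $445k.
Row-greedy (each carrier in turn takes its best remaining route) gives $425k, worse by 20.
Next-best assignment: Flint→Route 4, Harbor→Route 3, Onyx→Route 6, Ember→Route 5 = $425k.
Swapping Flint↔Onyx (Flint→Route 3 $40k, Onyx→Route 4 $58k) loses 148.
No other one-to-one assignment exceeds $445k.
Harbor's own top route is Route 3 ($93k), but forcing Harbor→Route 3 and reassigning the rest optimally gives only $425k — worse by 20.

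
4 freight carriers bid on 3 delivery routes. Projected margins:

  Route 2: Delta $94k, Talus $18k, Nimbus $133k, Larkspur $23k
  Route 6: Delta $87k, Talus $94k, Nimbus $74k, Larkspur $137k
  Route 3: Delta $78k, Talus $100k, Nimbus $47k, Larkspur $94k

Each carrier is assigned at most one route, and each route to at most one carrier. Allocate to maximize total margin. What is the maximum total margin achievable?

This is the linear assignment problem.
Optimal: Nimbus→Route 2 ($133k), Larkspur→Route 6 ($137k), Talus→Route 3 ($100k) — total 133+137+100 = $370k.
Row-greedy (each carrier in turn takes its best remaining route) gives $268k, worse by 102.
Next-best assignment: Nimbus→Route 2, Larkspur→Route 6, Delta→Route 3 = $348k.
Swapping Larkspur↔Talus (Larkspur→Route 3 $94k, Talus→Route 6 $94k) loses 49.
No other one-to-one assignment exceeds $370k.

Maximum total: $370k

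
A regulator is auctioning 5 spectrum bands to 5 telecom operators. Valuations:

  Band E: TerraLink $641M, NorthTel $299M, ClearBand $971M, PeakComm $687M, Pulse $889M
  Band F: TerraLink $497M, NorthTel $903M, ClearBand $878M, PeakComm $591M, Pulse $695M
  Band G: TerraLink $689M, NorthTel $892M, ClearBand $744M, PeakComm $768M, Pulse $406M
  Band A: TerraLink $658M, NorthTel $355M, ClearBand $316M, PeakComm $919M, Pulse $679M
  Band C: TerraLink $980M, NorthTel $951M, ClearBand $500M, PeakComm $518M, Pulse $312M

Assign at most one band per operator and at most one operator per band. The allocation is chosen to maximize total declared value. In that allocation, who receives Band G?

NorthTel receives Band G.

Optimal: TerraLink→Band C ($980M), NorthTel→Band G ($892M), ClearBand→Band F ($878M), PeakComm→Band A ($919M), Pulse→Band E ($889M) — total 980+892+878+919+889 = $4558M.
Column-greedy (each band in turn goes to its best remaining operator) gives $4301M, worse by 257.
Every other assignment is strictly worse.
NorthTel's own top band is Band C ($951M), but forcing NorthTel→Band C and reassigning the rest optimally gives only $4326M — worse by 232.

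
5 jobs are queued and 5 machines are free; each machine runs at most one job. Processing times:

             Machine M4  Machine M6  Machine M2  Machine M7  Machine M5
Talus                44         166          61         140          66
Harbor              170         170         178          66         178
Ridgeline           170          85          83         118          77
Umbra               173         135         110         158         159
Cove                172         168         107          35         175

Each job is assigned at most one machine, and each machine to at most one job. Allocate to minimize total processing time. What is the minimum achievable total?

Optimal: Talus→Machine M4 (44 min), Harbor→Machine M7 (66 min), Ridgeline→Machine M5 (77 min), Umbra→Machine M6 (135 min), Cove→Machine M2 (107 min) — total 44+66+77+135+107 = 429 min.
Column-greedy (each machine in turn goes to its cheapest remaining job) gives 461 min, worse by 32.
Every other assignment is strictly worse.

Minimum total: 429 min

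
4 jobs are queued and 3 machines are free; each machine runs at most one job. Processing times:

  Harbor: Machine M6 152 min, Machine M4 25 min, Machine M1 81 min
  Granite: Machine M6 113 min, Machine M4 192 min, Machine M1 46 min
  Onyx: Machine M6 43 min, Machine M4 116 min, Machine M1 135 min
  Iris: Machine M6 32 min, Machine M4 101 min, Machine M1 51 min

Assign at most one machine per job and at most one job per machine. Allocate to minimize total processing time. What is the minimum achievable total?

This is the linear assignment problem.
Optimal: Iris→Machine M6 (32 min), Harbor→Machine M4 (25 min), Granite→Machine M1 (46 min) — total 32+25+46 = 103 min.
Row-greedy (each job in turn takes its cheapest remaining machine) gives 114 min, worse by 11.
Next-best assignment: Onyx→Machine M6, Harbor→Machine M4, Granite→Machine M1 = 114 min.

Minimum total: 103 min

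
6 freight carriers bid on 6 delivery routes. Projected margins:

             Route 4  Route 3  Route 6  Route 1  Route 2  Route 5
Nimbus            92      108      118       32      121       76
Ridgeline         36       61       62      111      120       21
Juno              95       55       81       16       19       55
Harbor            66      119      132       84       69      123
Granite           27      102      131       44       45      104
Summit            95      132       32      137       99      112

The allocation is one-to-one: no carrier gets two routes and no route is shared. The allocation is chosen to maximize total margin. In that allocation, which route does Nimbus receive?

Optimal: Nimbus→Route 3 ($108k), Ridgeline→Route 2 ($120k), Juno→Route 4 ($95k), Harbor→Route 5 ($123k), Granite→Route 6 ($131k), Summit→Route 1 ($137k) — total 108+120+95+123+131+137 = $714k.
Row-greedy (each carrier in turn takes its best remaining route) gives $695k, worse by 19.
Next-best assignment: Nimbus→Route 2, Ridgeline→Route 1, Juno→Route 4, Harbor→Route 5, Granite→Route 6, Summit→Route 3 = $713k.
Every other assignment is strictly worse.
Nimbus's own top route is Route 2 ($121k), but forcing Nimbus→Route 2 and reassigning the rest optimally gives only $713k — worse by 1.

Nimbus receives Route 3.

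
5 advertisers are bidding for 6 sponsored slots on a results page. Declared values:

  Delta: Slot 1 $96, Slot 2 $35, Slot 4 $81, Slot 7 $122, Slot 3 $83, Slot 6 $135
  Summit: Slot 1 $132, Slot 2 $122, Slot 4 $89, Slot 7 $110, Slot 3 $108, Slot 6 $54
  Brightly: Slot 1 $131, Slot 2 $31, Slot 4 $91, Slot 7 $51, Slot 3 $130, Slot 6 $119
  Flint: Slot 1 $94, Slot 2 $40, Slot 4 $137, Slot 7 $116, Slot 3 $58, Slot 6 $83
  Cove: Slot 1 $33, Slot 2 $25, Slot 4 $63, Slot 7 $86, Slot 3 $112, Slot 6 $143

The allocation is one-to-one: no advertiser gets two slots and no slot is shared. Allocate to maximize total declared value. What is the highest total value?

Max total: $664

Optimal: Delta→Slot 7 ($122), Summit→Slot 1 ($132), Brightly→Slot 3 ($130), Flint→Slot 4 ($137), Cove→Slot 6 ($143) — total 122+132+130+137+143 = $664.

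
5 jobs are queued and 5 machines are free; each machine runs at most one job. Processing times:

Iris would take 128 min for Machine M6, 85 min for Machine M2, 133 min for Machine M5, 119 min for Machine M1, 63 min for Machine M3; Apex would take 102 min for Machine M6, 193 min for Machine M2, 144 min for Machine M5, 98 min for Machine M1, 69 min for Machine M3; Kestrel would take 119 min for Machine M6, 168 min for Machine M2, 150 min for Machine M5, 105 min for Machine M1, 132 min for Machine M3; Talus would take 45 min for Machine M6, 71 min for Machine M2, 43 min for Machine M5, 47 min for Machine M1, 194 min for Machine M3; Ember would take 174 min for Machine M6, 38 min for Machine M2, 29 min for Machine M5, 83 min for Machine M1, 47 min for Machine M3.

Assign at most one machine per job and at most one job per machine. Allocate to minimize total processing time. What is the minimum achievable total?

Treat this as an assignment problem: match each job to one machine.
Optimal: Iris→Machine M2 (85 min), Apex→Machine M3 (69 min), Kestrel→Machine M1 (105 min), Talus→Machine M6 (45 min), Ember→Machine M5 (29 min) — total 85+69+105+45+29 = 333 min.
Min-entry greedy (repeatedly take the single cheapest remaining cell) gives 403 min, worse by 70.
Next-best assignment: Iris→Machine M2, Apex→Machine M3, Kestrel→Machine M6, Talus→Machine M1, Ember→Machine M5 = 349 min.
Swapping Ember↔Kestrel (Ember→Machine M1 83 min, Kestrel→Machine M5 150 min) adds 99.
Checked against all permutations: 333 min is optimal.

Minimum total: 333 min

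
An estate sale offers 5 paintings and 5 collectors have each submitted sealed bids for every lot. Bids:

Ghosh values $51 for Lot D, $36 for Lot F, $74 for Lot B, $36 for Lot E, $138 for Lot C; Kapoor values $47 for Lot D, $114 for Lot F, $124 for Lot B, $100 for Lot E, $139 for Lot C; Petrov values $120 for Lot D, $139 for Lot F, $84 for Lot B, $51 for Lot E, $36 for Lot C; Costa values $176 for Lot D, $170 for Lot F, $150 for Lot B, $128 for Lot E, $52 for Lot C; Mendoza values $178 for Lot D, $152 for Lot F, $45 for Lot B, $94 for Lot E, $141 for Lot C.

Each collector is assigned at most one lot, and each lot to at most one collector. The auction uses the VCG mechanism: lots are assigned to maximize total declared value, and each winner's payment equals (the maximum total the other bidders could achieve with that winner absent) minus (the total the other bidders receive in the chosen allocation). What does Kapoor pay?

Efficient allocation: Ghosh→Lot C ($138), Kapoor→Lot B ($124), Petrov→Lot F ($139), Costa→Lot E ($128), Mendoza→Lot D ($178); total welfare W = $707.
Kapoor receives Lot B at value $124, so the others get W − 124 = $583.
Without Kapoor: best allocation of the remaining 4 bidders over all 5 lots is Ghosh→Lot C ($138), Petrov→Lot F ($139), Costa→Lot B ($150), Mendoza→Lot D ($178), total $605.
VCG payment = (others' best without Kapoor) − (others' welfare with Kapoor) = 605 − 583 = $22.

Kapoor pays $22.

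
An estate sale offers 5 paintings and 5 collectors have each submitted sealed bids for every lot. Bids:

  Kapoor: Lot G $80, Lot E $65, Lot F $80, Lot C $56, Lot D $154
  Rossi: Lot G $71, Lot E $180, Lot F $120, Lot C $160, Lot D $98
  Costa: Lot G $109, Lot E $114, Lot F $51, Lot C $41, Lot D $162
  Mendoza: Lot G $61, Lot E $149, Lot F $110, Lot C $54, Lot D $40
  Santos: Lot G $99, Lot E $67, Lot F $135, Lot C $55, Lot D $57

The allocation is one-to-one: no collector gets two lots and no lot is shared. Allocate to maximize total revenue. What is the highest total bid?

Optimal: Kapoor→Lot D ($154), Rossi→Lot C ($160), Costa→Lot G ($109), Mendoza→Lot E ($149), Santos→Lot F ($135) — total 154+160+109+149+135 = $707.
Row-greedy (each collector in turn takes its best remaining lot) gives $608, worse by 99.
No other one-to-one assignment exceeds $707.

Max total: $707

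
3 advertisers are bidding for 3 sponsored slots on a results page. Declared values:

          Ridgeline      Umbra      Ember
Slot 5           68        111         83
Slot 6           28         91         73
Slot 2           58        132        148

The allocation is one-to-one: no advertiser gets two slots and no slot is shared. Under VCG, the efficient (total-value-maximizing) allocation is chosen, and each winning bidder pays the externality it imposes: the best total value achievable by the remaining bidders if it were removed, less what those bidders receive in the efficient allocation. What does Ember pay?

Ember pays $41.

Efficient allocation: Ridgeline→Slot 5 ($68), Umbra→Slot 6 ($91), Ember→Slot 2 ($148); total welfare W = $307.
Ember receives Slot 2 at value $148, so the others get W − 148 = $159.
Without Ember: best allocation of the remaining 2 bidders over all 3 slots is Ridgeline→Slot 5 ($68), Umbra→Slot 2 ($132), total $200.
VCG payment = (others' best without Ember) − (others' welfare with Ember) = 200 − 159 = $41.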